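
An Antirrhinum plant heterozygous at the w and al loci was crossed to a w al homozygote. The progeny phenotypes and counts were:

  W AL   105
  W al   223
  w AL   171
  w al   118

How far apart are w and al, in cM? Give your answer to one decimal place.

36.1 cM

The two most frequent classes, W al (223) and w AL (171), are the parental types, so the F1 was W al / w AL.
The recombinant classes are W AL and w al: 105 + 118 = 223.
Recombination frequency = 223/617 = 0.3614 ≈ 36.1%, i.e. 36.1 cM.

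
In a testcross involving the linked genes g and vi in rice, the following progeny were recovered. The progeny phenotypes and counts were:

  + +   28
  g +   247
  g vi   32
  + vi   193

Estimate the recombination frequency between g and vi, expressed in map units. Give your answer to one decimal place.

The two most frequent classes, + vi (193) and g + (247), are the parental types, so the F1 was + vi / g +.
The recombinant classes are + + and g vi: 28 + 32 = 60.
Recombination frequency = 60/500 = 0.1200 ≈ 12.0%, i.e. 12.0 map units.

12.0 map units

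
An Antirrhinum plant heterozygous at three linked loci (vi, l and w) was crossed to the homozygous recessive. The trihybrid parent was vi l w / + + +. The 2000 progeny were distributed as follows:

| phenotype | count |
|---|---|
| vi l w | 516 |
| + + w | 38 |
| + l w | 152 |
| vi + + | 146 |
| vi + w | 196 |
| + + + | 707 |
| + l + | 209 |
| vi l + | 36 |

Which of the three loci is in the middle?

The two rarest classes, vi l + and + + w, are the double crossovers. Comparing them with the parentals, only the w allele has switched, so w is the middle locus and the order is l – w – vi.

w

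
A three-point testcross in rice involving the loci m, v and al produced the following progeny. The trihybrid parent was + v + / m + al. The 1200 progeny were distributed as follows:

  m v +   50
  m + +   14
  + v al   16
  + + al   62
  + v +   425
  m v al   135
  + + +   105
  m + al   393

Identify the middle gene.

The two rarest classes, + v al and m + +, are the double crossovers. Comparing them with the parentals, only the al allele has switched, so al is the middle locus and the order is v – al – m.

al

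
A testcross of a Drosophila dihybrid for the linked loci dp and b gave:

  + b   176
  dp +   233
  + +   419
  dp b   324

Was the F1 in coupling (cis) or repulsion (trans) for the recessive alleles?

cis

The two most frequent classes are + + (419) and dp b (324); these are the parental (non-recombinant) types.
So the F1 carried + + on one chromosome and dp b on the other — the recessive alleles are on the same chromosome (cis / coupling).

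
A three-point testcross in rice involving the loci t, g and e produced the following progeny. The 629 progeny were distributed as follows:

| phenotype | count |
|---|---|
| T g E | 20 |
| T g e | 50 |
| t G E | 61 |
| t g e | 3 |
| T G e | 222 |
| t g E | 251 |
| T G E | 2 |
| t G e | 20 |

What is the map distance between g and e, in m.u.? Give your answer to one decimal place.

The two most frequent reciprocal classes, t g E and T G e, are the parental types, so the F1 was t g E / T G e.
The two rarest classes, t g e and T G E, are the double crossovers. Comparing them with the parentals, only the e allele has switched, so e is the middle locus and the order is g – e – t.
Crossovers in the g–e interval produce the single-crossover classes t G E and T g e (61 + 50 = 111) plus the double crossovers (5).
RF(g–e) = (111 + 5) / 629 = 116/629 = 0.1844 → 18.4 m.u.

18.4 m.u.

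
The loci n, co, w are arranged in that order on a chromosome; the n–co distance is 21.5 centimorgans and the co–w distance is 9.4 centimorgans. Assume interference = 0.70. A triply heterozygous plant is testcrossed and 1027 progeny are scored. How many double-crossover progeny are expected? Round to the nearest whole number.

Map distances give recombination frequencies of 0.215 and 0.094 for the two intervals.
With interference 0.70 (so coincidence = 0.30), expected double-crossover frequency = 0.215 × 0.094 × 0.30 = 0.00606.
Expected number = 0.00606 × 1027 = 6.23 ≈ 6.

6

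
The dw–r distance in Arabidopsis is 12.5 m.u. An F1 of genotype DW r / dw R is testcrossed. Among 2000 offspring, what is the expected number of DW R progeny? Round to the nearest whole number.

A map distance of 12.5 m.u. corresponds to a recombination frequency of 0.125.
The F1 is DW r / dw R, so DW R is a recombinant gamete class with expected frequency r/2 = 0.125/2 = 0.0625.
Expected number = 0.0625 × 2000 = 125.00 ≈ 125.

125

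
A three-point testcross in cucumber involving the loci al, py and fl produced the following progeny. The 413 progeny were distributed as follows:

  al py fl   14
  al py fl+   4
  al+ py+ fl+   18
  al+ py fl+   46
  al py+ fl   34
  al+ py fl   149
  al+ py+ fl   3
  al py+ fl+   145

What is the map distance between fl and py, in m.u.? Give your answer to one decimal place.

The two most frequent reciprocal classes, al py+ fl+ and al+ py fl, are the parental types, so the F1 was al py+ fl+ / al+ py fl.
The two rarest classes, al py fl+ and al+ py+ fl, are the double crossovers. Comparing them with the parentals, only the py allele has switched, so py is the middle locus and the order is fl – py – al.
Crossovers in the fl–py interval produce the single-crossover classes al py+ fl and al+ py fl+ (34 + 46 = 80) plus the double crossovers (7).
RF(fl–py) = (80 + 7) / 413 = 87/413 = 0.2107 → 21.1 m.u.

21.1 m.u.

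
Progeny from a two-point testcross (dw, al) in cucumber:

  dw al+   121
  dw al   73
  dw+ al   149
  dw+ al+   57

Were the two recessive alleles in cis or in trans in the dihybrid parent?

trans

The two most frequent classes are dw+ al (149) and dw al+ (121); these are the parental (non-recombinant) types.
So the F1 carried dw+ al on one chromosome and dw al+ on the other — the recessive alleles are on opposite chromosomes (trans / repulsion).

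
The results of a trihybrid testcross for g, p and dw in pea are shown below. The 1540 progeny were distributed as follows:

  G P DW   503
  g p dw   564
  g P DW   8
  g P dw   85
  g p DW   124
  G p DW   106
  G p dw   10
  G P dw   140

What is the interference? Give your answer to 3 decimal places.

The two most frequent reciprocal classes, g p dw and G P DW, are the parental types, so the F1 was g p dw / G P DW.
The two rarest classes, G p dw and g P DW, are the double crossovers. Comparing them with the parentals, only the g allele has switched, so g is the middle locus and the order is p – g – dw.
p–g: (191 + 18)/1540 = 0.1357; g–dw: (264 + 18)/1540 = 0.1831.
Expected DCO frequency = 0.1357 × 0.1831 ≈ 0.02485; observed = 18/1540 ≈ 0.01169.
Coefficient of coincidence = 0.01169/0.02485 ≈ 0.470; interference = 1 − 0.470 = 0.530.

0.530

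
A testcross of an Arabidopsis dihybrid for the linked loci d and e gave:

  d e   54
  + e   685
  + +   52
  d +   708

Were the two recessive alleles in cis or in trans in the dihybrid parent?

trans

The two most frequent classes are + e (685) and d + (708); these are the parental (non-recombinant) types.
So the F1 carried + e on one chromosome and d + on the other — the recessive alleles are on opposite chromosomes (trans / repulsion).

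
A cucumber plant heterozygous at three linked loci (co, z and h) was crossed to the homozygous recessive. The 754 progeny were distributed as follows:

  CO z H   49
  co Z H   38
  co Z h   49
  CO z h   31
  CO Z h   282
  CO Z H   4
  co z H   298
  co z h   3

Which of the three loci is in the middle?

h

The two most frequent reciprocal classes, CO Z h and co z H, are the parental types, so the F1 was CO Z h / co z H.
The two rarest classes, CO Z H and co z h, are the double crossovers. Comparing them with the parentals, only the h allele has switched, so h is the middle locus and the order is co – h – z.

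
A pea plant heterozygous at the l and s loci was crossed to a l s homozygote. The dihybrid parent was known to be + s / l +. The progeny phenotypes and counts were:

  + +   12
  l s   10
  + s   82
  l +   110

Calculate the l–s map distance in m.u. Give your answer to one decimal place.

10.3 m.u.

The recombinant classes are + + and l s: 12 + 10 = 22.
Recombination frequency = 22/214 = 0.1028 ≈ 10.3%, i.e. 10.3 m.u.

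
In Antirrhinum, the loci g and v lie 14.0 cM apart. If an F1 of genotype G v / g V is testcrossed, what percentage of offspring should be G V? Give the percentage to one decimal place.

A map distance of 14.0 cM corresponds to a recombination frequency of 0.140.
The F1 is G v / g V, so G V is a recombinant gamete class with expected frequency r/2 = 0.140/2 = 0.0700.
That is 0.0700 = 7.0% of the progeny.

7.0%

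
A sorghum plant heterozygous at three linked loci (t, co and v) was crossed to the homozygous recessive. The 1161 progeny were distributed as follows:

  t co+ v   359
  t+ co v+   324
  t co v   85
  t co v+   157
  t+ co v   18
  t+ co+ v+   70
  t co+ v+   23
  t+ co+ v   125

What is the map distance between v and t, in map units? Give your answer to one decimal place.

The two most frequent reciprocal classes, t+ co v+ and t co+ v, are the parental types, so the F1 was t+ co v+ / t co+ v.
The two rarest classes, t+ co v and t co+ v+, are the double crossovers. Comparing them with the parentals, only the v allele has switched, so v is the middle locus and the order is t – v – co.
Crossovers in the t–v interval produce the single-crossover classes t co v+ and t+ co+ v (157 + 125 = 282) plus the double crossovers (41).
RF(t–v) = (282 + 41) / 1161 = 323/1161 = 0.2782 → 27.8 map units.

27.8 map units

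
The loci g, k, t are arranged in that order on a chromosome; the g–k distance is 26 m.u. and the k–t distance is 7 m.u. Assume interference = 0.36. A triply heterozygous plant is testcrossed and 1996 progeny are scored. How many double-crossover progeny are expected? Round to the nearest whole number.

Map distances give recombination frequencies of 0.260 and 0.070 for the two intervals.
With interference 0.36 (so coincidence = 0.64), expected double-crossover frequency = 0.260 × 0.070 × 0.64 = 0.01165.
Expected number = 0.01165 × 1996 = 23.25 ≈ 23.

23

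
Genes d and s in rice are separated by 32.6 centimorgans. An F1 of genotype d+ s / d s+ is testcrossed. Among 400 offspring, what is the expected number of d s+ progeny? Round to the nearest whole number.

A map distance of 32.6 centimorgans corresponds to a recombination frequency of 0.326.
The F1 is d+ s / d s+, so d s+ is a parental gamete class with expected frequency (1 − r)/2 = 0.674/2 = 0.3370.
Expected number = 0.3370 × 400 = 134.80 ≈ 135.

135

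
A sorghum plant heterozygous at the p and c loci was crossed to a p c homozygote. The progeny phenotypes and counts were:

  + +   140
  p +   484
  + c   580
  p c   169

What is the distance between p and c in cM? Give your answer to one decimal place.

22.5 cM

The two most frequent classes, + c (580) and p + (484), are the parental types, so the F1 was + c / p +.
The recombinant classes are + + and p c: 140 + 169 = 309.
Recombination frequency = 309/1373 = 0.2251 ≈ 22.5%, i.e. 22.5 cM.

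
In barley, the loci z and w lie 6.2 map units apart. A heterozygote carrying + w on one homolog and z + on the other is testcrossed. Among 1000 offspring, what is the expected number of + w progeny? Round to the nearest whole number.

469

A map distance of 6.2 map units corresponds to a recombination frequency of 0.062.
The F1 is + w / z +, so + w is a parental gamete class with expected frequency (1 − r)/2 = 0.938/2 = 0.4690.
Expected number = 0.4690 × 1000 = 469.00 ≈ 469.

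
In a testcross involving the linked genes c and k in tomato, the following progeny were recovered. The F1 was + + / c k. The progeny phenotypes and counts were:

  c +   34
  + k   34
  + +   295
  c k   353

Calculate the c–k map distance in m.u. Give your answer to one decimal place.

9.5 m.u.

The recombinant classes are + k and c +: 34 + 34 = 68.
Recombination frequency = 68/716 = 0.0950 ≈ 9.5%, i.e. 9.5 m.u.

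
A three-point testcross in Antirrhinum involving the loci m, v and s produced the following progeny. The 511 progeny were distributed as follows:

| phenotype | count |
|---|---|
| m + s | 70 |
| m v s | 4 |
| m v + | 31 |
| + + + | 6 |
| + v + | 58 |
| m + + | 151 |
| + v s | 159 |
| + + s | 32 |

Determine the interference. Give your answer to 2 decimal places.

0.49

The two most frequent reciprocal classes, m + + and + v s, are the parental types, so the F1 was m + + / + v s.
The two rarest classes, + + + and m v s, are the double crossovers. Comparing them with the parentals, only the m allele has switched, so m is the middle locus and the order is s – m – v.
s–m: (128 + 10)/511 = 0.2701; m–v: (63 + 10)/511 = 0.1429.
Expected DCO frequency = 0.2701 × 0.1429 ≈ 0.03860; observed = 10/511 ≈ 0.01957.
Coefficient of coincidence = 0.01957/0.03860 ≈ 0.51; interference = 1 − 0.51 = 0.49.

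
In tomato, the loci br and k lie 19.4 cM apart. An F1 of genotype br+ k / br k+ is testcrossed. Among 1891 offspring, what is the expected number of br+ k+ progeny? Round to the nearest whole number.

183

A map distance of 19.4 cM corresponds to a recombination frequency of 0.194.
The F1 is br+ k / br k+, so br+ k+ is a recombinant gamete class with expected frequency r/2 = 0.194/2 = 0.0970.
Expected number = 0.0970 × 1891 = 183.43 ≈ 183.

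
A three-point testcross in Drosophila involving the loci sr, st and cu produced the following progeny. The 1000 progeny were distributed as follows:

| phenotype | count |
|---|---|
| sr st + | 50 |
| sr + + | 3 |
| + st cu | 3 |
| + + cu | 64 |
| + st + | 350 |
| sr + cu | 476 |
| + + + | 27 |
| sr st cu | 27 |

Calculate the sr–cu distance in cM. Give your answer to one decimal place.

12.0 cM

The two most frequent reciprocal classes, sr + cu and + st +, are the parental types, so the F1 was sr + cu / + st +.
The two rarest classes, sr + + and + st cu, are the double crossovers. Comparing them with the parentals, only the cu allele has switched, so cu is the middle locus and the order is sr – cu – st.
Crossovers in the sr–cu interval produce the single-crossover classes + + cu and sr st + (64 + 50 = 114) plus the double crossovers (6).
RF(sr–cu) = (114 + 6) / 1000 = 120/1000 = 0.1200 → 12.0 cM.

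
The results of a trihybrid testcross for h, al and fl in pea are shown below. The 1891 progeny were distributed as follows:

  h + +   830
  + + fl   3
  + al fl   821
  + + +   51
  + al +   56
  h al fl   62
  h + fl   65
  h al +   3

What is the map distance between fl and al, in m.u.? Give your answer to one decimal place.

The two most frequent reciprocal classes, + al fl and h + +, are the parental types, so the F1 was + al fl / h + +.
The two rarest classes, + + fl and h al +, are the double crossovers. Comparing them with the parentals, only the al allele has switched, so al is the middle locus and the order is h – al – fl.
Crossovers in the al–fl interval produce the single-crossover classes + al + and h + fl (56 + 65 = 121) plus the double crossovers (6).
RF(al–fl) = (121 + 6) / 1891 = 127/1891 = 0.0672 → 6.7 m.u.

6.7 m.u.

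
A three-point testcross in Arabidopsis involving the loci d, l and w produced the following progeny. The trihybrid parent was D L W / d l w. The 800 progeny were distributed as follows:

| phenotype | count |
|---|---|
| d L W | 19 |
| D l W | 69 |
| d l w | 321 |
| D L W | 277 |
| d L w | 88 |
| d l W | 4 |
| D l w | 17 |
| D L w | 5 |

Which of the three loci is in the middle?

The two rarest classes, D L w and d l W, are the double crossovers. Comparing them with the parentals, only the w allele has switched, so w is the middle locus and the order is l – w – d.

w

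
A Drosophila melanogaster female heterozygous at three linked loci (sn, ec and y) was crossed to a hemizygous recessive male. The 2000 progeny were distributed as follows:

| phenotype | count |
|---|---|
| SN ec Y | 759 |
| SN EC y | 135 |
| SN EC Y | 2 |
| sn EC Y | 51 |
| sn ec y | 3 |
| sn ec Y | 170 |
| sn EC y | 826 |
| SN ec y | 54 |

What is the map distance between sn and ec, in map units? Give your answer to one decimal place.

The two most frequent reciprocal classes, SN ec Y and sn EC y, are the parental types, so the F1 was SN ec Y / sn EC y.
The two rarest classes, SN EC Y and sn ec y, are the double crossovers. Comparing them with the parentals, only the ec allele has switched, so ec is the middle locus and the order is y – ec – sn.
Crossovers in the ec–sn interval produce the single-crossover classes sn ec Y and SN EC y (170 + 135 = 305) plus the double crossovers (5).
RF(ec–sn) = (305 + 5) / 2000 = 310/2000 = 0.1550 → 15.5 map units.

15.5 map units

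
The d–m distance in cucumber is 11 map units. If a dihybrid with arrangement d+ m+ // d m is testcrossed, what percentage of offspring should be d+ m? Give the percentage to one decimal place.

A map distance of 11 map units corresponds to a recombination frequency of 0.110.
The F1 is d+ m+ / d m, so d+ m is a recombinant gamete class with expected frequency r/2 = 0.110/2 = 0.0550.
That is 0.0550 = 5.5% of the progeny.

5.5%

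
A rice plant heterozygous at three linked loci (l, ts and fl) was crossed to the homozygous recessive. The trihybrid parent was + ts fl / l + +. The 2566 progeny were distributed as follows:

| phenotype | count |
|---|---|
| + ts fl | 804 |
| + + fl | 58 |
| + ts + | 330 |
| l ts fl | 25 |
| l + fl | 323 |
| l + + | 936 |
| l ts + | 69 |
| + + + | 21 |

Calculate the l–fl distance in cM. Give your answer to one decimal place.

The two rarest classes, l ts fl and + + +, are the double crossovers. Comparing them with the parentals, only the l allele has switched, so l is the middle locus and the order is ts – l – fl.
Crossovers in the l–fl interval produce the single-crossover classes + ts + and l + fl (330 + 323 = 653) plus the double crossovers (46).
RF(l–fl) = (653 + 46) / 2566 = 699/2566 = 0.2724 → 27.2 cM.

27.2 cM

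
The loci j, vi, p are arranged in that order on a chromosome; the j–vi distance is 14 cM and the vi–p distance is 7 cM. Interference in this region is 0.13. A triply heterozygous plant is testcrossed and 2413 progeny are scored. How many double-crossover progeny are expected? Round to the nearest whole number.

Map distances give recombination frequencies of 0.140 and 0.070 for the two intervals.
With interference 0.13 (so coincidence = 0.87), expected double-crossover frequency = 0.140 × 0.070 × 0.87 = 0.00853.
Expected number = 0.00853 × 2413 = 20.57 ≈ 21.

21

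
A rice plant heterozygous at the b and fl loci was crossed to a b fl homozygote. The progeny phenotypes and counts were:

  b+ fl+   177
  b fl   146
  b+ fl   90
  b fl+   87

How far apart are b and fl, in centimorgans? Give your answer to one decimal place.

35.4 centimorgans

The two most frequent classes, b+ fl+ (177) and b fl (146), are the parental types, so the F1 was b+ fl+ / b fl.
The recombinant classes are b+ fl and b fl+: 90 + 87 = 177.
Recombination frequency = 177/500 = 0.3540 ≈ 35.4%, i.e. 35.4 centimorgans.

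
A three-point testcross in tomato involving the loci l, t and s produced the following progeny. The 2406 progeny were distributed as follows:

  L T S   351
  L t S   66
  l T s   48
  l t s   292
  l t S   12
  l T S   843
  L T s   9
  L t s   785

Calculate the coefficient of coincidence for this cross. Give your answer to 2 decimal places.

The two most frequent reciprocal classes, l T S and L t s, are the parental types, so the F1 was l T S / L t s.
The two rarest classes, l t S and L T s, are the double crossovers. Comparing them with the parentals, only the t allele has switched, so t is the middle locus and the order is l – t – s.
l–t: (643 + 21)/2406 = 0.2760; t–s: (114 + 21)/2406 = 0.0561.
Expected DCO frequency = 0.2760 × 0.0561 ≈ 0.01548; observed = 21/2406 ≈ 0.00873.
Coefficient of coincidence = 0.00873/0.01548 ≈ 0.56.

0.56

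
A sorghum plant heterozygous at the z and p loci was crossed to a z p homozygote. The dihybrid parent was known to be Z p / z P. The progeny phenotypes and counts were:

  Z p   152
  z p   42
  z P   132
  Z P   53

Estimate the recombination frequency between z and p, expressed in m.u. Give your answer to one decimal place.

The recombinant classes are Z P and z p: 53 + 42 = 95.
Recombination frequency = 95/379 = 0.2507 ≈ 25.1%, i.e. 25.1 m.u.

25.1 m.u.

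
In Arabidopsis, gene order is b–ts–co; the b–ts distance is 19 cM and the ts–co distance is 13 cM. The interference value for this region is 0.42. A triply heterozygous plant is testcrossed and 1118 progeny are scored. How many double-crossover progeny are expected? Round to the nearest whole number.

Map distances give recombination frequencies of 0.190 and 0.130 for the two intervals.
With interference 0.42 (so coincidence = 0.58), expected double-crossover frequency = 0.190 × 0.130 × 0.58 = 0.01433.
Expected number = 0.01433 × 1118 = 16.02 ≈ 16.

16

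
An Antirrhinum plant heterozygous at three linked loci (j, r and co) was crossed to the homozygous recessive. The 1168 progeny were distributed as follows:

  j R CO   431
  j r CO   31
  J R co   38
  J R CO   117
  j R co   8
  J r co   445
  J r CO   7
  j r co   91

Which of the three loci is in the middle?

The two most frequent reciprocal classes, J r co and j R CO, are the parental types, so the F1 was J r co / j R CO.
The two rarest classes, J r CO and j R co, are the double crossovers. Comparing them with the parentals, only the co allele has switched, so co is the middle locus and the order is r – co – j.

co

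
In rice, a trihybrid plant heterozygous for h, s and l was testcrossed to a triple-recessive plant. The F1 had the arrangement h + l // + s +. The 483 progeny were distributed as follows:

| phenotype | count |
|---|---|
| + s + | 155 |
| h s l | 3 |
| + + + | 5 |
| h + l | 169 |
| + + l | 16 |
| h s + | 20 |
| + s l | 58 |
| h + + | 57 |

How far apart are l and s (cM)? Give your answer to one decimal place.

The two rarest classes, h s l and + + +, are the double crossovers. Comparing them with the parentals, only the s allele has switched, so s is the middle locus and the order is h – s – l.
Crossovers in the s–l interval produce the single-crossover classes h + + and + s l (57 + 58 = 115) plus the double crossovers (8).
RF(s–l) = (115 + 8) / 483 = 123/483 = 0.2547 → 25.5 cM.

25.5 cM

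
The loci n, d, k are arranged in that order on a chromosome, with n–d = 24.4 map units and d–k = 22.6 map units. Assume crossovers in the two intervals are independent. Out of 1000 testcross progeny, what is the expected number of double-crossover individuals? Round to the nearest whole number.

55

Map distances give recombination frequencies of 0.244 and 0.226 for the two intervals.
With no interference, expected double-crossover frequency = 0.244 × 0.226 = 0.05514.
Expected number = 0.05514 × 1000 = 55.14 ≈ 55.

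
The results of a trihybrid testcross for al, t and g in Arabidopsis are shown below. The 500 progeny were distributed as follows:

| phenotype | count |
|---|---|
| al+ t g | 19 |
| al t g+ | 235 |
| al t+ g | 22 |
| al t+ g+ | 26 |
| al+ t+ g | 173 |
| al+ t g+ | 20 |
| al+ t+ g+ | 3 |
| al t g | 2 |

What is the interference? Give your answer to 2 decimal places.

The two most frequent reciprocal classes, al+ t+ g and al t g+, are the parental types, so the F1 was al+ t+ g / al t g+.
The two rarest classes, al+ t+ g+ and al t g, are the double crossovers. Comparing them with the parentals, only the g allele has switched, so g is the middle locus and the order is al – g – t.
al–g: (42 + 5)/500 = 0.0940; g–t: (45 + 5)/500 = 0.1000.
Expected DCO frequency = 0.0940 × 0.1000 ≈ 0.00940; observed = 5/500 ≈ 0.01000.
Coefficient of coincidence = 0.01000/0.00940 ≈ 1.06; interference = 1 − 1.06 = -0.06.

-0.06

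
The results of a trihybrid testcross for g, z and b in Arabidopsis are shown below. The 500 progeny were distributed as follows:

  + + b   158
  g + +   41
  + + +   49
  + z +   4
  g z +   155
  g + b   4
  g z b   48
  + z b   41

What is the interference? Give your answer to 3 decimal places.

0.577

The two most frequent reciprocal classes, + + b and g z +, are the parental types, so the F1 was + + b / g z +.
The two rarest classes, g + b and + z +, are the double crossovers. Comparing them with the parentals, only the g allele has switched, so g is the middle locus and the order is z – g – b.
z–g: (82 + 8)/500 = 0.1800; g–b: (97 + 8)/500 = 0.2100.
Expected DCO frequency = 0.1800 × 0.2100 ≈ 0.03780; observed = 8/500 ≈ 0.01600.
Coefficient of coincidence = 0.01600/0.03780 ≈ 0.423; interference = 1 − 0.423 = 0.577.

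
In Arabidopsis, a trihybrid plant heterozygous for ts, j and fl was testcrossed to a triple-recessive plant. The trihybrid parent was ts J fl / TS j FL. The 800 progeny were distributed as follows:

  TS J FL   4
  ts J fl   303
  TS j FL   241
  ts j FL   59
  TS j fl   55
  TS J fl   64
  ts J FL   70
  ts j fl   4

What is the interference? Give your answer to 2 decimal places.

The two rarest classes, ts j fl and TS J FL, are the double crossovers. Comparing them with the parentals, only the j allele has switched, so j is the middle locus and the order is ts – j – fl.
ts–j: (123 + 8)/800 = 0.1638; j–fl: (125 + 8)/800 = 0.1663.
Expected DCO frequency = 0.1638 × 0.1663 ≈ 0.02724; observed = 8/800 ≈ 0.01000.
Coefficient of coincidence = 0.01000/0.02724 ≈ 0.37; interference = 1 − 0.37 = 0.63.

0.63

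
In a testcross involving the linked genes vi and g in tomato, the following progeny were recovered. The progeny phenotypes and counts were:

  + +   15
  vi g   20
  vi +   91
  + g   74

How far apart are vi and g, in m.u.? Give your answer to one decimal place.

17.5 m.u.

The two most frequent classes, + g (74) and vi + (91), are the parental types, so the F1 was + g / vi +.
The recombinant classes are + + and vi g: 15 + 20 = 35.
Recombination frequency = 35/200 = 0.1750 ≈ 17.5%, i.e. 17.5 m.u.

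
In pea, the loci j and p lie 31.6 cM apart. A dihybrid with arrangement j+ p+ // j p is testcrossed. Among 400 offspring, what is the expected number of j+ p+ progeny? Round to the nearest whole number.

A map distance of 31.6 cM corresponds to a recombination frequency of 0.316.
The F1 is j+ p+ / j p, so j+ p+ is a parental gamete class with expected frequency (1 − r)/2 = 0.684/2 = 0.3420.
Expected number = 0.3420 × 400 = 136.80 ≈ 137.

137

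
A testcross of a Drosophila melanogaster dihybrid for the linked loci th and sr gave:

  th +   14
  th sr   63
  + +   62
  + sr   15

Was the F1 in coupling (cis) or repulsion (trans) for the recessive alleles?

cis

The two most frequent classes are + + (62) and th sr (63); these are the parental (non-recombinant) types.
So the F1 carried + + on one chromosome and th sr on the other — the recessive alleles are on the same chromosome (cis / coupling).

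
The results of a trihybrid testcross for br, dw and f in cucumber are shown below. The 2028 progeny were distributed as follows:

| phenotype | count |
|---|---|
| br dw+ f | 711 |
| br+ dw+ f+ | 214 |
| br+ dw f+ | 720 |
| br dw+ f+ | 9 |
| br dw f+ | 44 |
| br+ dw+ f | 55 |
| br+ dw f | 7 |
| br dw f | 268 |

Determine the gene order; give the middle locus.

The two most frequent reciprocal classes, br dw+ f and br+ dw f+, are the parental types, so the F1 was br dw+ f / br+ dw f+.
The two rarest classes, br dw+ f+ and br+ dw f, are the double crossovers. Comparing them with the parentals, only the f allele has switched, so f is the middle locus and the order is dw – f – br.

f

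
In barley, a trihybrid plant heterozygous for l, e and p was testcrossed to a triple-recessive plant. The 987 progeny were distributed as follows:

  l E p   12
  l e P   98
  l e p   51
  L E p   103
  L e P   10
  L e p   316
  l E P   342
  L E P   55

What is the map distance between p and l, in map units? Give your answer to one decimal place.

13.0 map units

The two most frequent reciprocal classes, l E P and L e p, are the parental types, so the F1 was l E P / L e p.
The two rarest classes, l E p and L e P, are the double crossovers. Comparing them with the parentals, only the p allele has switched, so p is the middle locus and the order is l – p – e.
Crossovers in the l–p interval produce the single-crossover classes L E P and l e p (55 + 51 = 106) plus the double crossovers (22).
RF(l–p) = (106 + 22) / 987 = 128/987 = 0.1297 → 13.0 map units.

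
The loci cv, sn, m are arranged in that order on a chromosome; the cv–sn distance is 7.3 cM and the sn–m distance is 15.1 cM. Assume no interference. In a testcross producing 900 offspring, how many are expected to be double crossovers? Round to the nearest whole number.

Map distances give recombination frequencies of 0.073 and 0.151 for the two intervals.
With no interference, expected double-crossover frequency = 0.073 × 0.151 = 0.01102.
Expected number = 0.01102 × 900 = 9.92 ≈ 10.

10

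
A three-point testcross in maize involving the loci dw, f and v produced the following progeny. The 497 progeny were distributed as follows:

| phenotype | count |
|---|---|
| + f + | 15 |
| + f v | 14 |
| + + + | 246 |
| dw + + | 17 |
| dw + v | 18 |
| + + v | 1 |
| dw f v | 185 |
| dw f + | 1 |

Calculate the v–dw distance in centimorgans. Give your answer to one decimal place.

The two most frequent reciprocal classes, dw f v and + + +, are the parental types, so the F1 was dw f v / + + +.
The two rarest classes, dw f + and + + v, are the double crossovers. Comparing them with the parentals, only the v allele has switched, so v is the middle locus and the order is dw – v – f.
Crossovers in the dw–v interval produce the single-crossover classes + f v and dw + + (14 + 17 = 31) plus the double crossovers (2).
RF(dw–v) = (31 + 2) / 497 = 33/497 = 0.0664 → 6.6 centimorgans.

6.6 centimorgans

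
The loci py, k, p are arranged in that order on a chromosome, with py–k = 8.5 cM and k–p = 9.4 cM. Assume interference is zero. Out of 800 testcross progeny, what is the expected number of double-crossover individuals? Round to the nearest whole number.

6

Map distances give recombination frequencies of 0.085 and 0.094 for the two intervals.
With no interference, expected double-crossover frequency = 0.085 × 0.094 = 0.00799.
Expected number = 0.00799 × 800 = 6.39 ≈ 6.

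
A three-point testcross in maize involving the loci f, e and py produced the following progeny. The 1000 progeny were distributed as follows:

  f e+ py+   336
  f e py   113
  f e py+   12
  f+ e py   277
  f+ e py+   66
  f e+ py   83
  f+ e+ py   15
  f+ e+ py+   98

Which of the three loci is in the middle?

The two most frequent reciprocal classes, f e+ py+ and f+ e py, are the parental types, so the F1 was f e+ py+ / f+ e py.
The two rarest classes, f e py+ and f+ e+ py, are the double crossovers. Comparing them with the parentals, only the e allele has switched, so e is the middle locus and the order is f – e – py.

e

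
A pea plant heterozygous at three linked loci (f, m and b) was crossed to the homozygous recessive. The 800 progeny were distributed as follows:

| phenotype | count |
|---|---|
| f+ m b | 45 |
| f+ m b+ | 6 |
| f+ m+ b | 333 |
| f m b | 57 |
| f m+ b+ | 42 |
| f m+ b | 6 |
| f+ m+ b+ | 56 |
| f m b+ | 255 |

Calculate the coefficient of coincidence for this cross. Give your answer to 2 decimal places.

0.78

The two most frequent reciprocal classes, f+ m+ b and f m b+, are the parental types, so the F1 was f+ m+ b / f m b+.
The two rarest classes, f m+ b and f+ m b+, are the double crossovers. Comparing them with the parentals, only the f allele has switched, so f is the middle locus and the order is m – f – b.
m–f: (87 + 12)/800 = 0.1237; f–b: (113 + 12)/800 = 0.1562.
Expected DCO frequency = 0.1237 × 0.1562 ≈ 0.01932; observed = 12/800 ≈ 0.01500.
Coefficient of coincidence = 0.01500/0.01932 ≈ 0.78.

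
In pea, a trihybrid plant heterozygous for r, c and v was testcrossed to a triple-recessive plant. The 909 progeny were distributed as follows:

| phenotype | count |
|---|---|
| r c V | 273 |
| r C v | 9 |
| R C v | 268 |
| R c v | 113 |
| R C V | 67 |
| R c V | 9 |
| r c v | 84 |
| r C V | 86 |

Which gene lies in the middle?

The two most frequent reciprocal classes, r c V and R C v, are the parental types, so the F1 was r c V / R C v.
The two rarest classes, R c V and r C v, are the double crossovers. Comparing them with the parentals, only the r allele has switched, so r is the middle locus and the order is v – r – c.

r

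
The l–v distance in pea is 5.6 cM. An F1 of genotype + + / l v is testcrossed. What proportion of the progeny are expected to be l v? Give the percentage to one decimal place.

47.2%

A map distance of 5.6 cM corresponds to a recombination frequency of 0.056.
The F1 is + + / l v, so l v is a parental gamete class with expected frequency (1 − r)/2 = 0.944/2 = 0.4720.
That is 0.4720 = 47.2% of the progeny.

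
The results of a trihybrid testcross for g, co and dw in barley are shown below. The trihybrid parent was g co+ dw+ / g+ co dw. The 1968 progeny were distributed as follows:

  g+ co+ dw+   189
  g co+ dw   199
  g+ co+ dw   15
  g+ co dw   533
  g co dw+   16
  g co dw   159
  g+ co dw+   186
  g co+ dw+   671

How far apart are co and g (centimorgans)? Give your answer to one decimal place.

The two rarest classes, g co dw+ and g+ co+ dw, are the double crossovers. Comparing them with the parentals, only the co allele has switched, so co is the middle locus and the order is dw – co – g.
Crossovers in the co–g interval produce the single-crossover classes g+ co+ dw+ and g co dw (189 + 159 = 348) plus the double crossovers (31).
RF(co–g) = (348 + 31) / 1968 = 379/1968 = 0.1926 → 19.3 centimorgans.

19.3 centimorgans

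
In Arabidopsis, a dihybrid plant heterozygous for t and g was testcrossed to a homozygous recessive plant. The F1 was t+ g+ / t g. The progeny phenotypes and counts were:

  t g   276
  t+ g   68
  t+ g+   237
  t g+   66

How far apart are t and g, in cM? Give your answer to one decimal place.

20.7 cM

The recombinant classes are t+ g and t g+: 68 + 66 = 134.
Recombination frequency = 134/647 = 0.2071 ≈ 20.7%, i.e. 20.7 cM.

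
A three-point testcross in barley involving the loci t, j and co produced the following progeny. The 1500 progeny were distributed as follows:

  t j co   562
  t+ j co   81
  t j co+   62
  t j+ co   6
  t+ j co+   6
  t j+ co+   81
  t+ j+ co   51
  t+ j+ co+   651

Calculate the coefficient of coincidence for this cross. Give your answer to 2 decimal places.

The two most frequent reciprocal classes, t+ j+ co+ and t j co, are the parental types, so the F1 was t+ j+ co+ / t j co.
The two rarest classes, t+ j co+ and t j+ co, are the double crossovers. Comparing them with the parentals, only the j allele has switched, so j is the middle locus and the order is t – j – co.
t–j: (162 + 12)/1500 = 0.1160; j–co: (113 + 12)/1500 = 0.0833.
Expected DCO frequency = 0.1160 × 0.0833 ≈ 0.00966; observed = 12/1500 ≈ 0.00800.
Coefficient of coincidence = 0.00800/0.00966 ≈ 0.83.

0.83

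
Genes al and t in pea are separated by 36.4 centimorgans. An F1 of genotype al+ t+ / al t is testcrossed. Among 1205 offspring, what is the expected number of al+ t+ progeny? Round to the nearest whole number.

A map distance of 36.4 centimorgans corresponds to a recombination frequency of 0.364.
The F1 is al+ t+ / al t, so al+ t+ is a parental gamete class with expected frequency (1 − r)/2 = 0.636/2 = 0.3180.
Expected number = 0.3180 × 1205 = 383.19 ≈ 383.

383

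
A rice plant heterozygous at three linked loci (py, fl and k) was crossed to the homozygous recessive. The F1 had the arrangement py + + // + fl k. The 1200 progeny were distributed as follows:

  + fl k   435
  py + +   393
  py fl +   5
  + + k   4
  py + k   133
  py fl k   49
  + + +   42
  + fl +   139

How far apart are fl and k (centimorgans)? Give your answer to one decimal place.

The two rarest classes, py fl + and + + k, are the double crossovers. Comparing them with the parentals, only the fl allele has switched, so fl is the middle locus and the order is py – fl – k.
Crossovers in the fl–k interval produce the single-crossover classes py + k and + fl + (133 + 139 = 272) plus the double crossovers (9).
RF(fl–k) = (272 + 9) / 1200 = 281/1200 = 0.2342 → 23.4 centimorgans.

23.4 centimorgans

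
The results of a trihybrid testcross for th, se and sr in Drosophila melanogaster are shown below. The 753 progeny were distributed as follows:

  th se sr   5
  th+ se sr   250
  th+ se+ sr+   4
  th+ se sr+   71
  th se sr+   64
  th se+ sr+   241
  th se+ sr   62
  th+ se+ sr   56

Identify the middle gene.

The two most frequent reciprocal classes, th+ se sr and th se+ sr+, are the parental types, so the F1 was th+ se sr / th se+ sr+.
The two rarest classes, th se sr and th+ se+ sr+, are the double crossovers. Comparing them with the parentals, only the th allele has switched, so th is the middle locus and the order is sr – th – se.

th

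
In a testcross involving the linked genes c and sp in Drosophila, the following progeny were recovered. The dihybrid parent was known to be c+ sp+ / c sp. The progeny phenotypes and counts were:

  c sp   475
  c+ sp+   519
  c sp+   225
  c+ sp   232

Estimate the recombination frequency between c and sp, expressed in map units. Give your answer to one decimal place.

The recombinant classes are c+ sp and c sp+: 232 + 225 = 457.
Recombination frequency = 457/1451 = 0.3150 ≈ 31.5%, i.e. 31.5 map units.

31.5 map units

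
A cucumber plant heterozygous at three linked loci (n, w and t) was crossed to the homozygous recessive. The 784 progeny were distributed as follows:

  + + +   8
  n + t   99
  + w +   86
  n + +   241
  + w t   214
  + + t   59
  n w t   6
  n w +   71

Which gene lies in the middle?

The two most frequent reciprocal classes, n + + and + w t, are the parental types, so the F1 was n + + / + w t.
The two rarest classes, + + + and n w t, are the double crossovers. Comparing them with the parentals, only the n allele has switched, so n is the middle locus and the order is w – n – t.

n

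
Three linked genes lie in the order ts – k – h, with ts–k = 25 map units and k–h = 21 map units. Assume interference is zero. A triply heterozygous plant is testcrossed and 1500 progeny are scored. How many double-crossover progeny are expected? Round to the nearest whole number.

79

Map distances give recombination frequencies of 0.250 and 0.210 for the two intervals.
With no interference, expected double-crossover frequency = 0.250 × 0.210 = 0.05250.
Expected number = 0.05250 × 1500 = 78.75 ≈ 79.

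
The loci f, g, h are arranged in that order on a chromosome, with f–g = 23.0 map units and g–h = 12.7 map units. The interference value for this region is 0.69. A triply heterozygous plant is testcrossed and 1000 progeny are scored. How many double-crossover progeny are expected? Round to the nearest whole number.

9

Map distances give recombination frequencies of 0.230 and 0.127 for the two intervals.
With interference 0.69 (so coincidence = 0.31), expected double-crossover frequency = 0.230 × 0.127 × 0.31 = 0.00906.
Expected number = 0.00906 × 1000 = 9.06 ≈ 9.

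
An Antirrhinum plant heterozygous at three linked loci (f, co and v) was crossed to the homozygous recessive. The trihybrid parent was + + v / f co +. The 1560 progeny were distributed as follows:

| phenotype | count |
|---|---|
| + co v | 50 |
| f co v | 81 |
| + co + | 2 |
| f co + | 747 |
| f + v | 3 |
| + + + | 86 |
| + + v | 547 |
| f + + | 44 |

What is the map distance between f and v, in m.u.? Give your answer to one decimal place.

The two rarest classes, f + v and + co +, are the double crossovers. Comparing them with the parentals, only the f allele has switched, so f is the middle locus and the order is co – f – v.
Crossovers in the f–v interval produce the single-crossover classes + + + and f co v (86 + 81 = 167) plus the double crossovers (5).
RF(f–v) = (167 + 5) / 1560 = 172/1560 = 0.1103 → 11.0 m.u.

11.0 m.u.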